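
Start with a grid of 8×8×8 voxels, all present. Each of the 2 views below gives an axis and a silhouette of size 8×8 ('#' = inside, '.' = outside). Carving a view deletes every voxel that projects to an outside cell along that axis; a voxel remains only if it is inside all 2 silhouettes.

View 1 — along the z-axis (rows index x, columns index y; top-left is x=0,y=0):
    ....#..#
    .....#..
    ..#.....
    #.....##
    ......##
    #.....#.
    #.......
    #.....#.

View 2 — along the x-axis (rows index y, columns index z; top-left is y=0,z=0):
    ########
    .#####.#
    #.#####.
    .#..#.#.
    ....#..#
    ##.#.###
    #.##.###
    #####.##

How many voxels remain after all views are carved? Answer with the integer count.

91 voxels

start: 8×8×8 = 512 voxels
after view 1 [z-axis, 14 of 64 cells solid] → remaining = 112
after view 2 [x-axis, 44 of 64 cells solid] → remaining = 91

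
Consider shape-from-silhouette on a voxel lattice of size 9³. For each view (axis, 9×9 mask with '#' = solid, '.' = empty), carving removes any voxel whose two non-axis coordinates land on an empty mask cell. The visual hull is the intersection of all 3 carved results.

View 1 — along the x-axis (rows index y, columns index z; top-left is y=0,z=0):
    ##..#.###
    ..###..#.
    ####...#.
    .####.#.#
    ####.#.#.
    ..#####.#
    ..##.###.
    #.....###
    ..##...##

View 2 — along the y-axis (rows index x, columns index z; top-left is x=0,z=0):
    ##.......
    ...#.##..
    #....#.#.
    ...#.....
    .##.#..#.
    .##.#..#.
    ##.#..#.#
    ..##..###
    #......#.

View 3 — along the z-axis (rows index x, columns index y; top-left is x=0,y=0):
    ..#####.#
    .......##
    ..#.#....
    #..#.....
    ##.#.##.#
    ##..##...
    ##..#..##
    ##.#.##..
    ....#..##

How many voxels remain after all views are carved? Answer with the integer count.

start: 9×9×9 = 729 voxels
  1. axis=0 (YZ plane), |mask|=46  ⇒  voxels=414
  2. axis=1 (XZ plane), |mask|=29  ⇒  voxels=155
  3. axis=2 (XY plane), |mask|=35  ⇒  voxels=75

remaining voxels: 75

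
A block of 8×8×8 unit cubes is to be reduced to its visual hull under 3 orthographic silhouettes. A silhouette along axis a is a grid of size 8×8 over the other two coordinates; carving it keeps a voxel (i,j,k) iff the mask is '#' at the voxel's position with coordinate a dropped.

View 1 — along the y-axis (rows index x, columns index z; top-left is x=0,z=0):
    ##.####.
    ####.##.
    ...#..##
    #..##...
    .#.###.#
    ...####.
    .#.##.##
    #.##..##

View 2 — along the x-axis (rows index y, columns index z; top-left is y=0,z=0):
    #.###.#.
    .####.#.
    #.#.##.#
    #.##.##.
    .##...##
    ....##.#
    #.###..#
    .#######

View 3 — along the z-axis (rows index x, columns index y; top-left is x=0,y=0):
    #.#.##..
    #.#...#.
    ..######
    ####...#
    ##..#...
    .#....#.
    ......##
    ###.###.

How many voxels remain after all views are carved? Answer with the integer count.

start: 8×8×8 = 512 voxels
[1] y-view keeps 37 columns → grid now 296
[2] x-view keeps 39 columns → grid now 178
[3] z-view keeps 31 columns → grid now 81

81 voxels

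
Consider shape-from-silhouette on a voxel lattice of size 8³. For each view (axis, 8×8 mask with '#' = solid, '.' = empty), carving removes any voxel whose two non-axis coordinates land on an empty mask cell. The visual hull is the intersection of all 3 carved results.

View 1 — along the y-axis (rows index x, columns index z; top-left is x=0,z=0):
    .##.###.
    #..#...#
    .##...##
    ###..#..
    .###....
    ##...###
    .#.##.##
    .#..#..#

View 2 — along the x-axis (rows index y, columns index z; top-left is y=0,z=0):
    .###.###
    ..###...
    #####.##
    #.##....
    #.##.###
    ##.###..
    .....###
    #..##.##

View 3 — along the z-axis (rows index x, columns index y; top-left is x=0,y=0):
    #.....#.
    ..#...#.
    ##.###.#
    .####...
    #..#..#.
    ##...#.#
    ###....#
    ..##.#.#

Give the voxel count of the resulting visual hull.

initial block: 8^3 = 512
after view 1 [y-axis, 32 of 64 cells solid] → remaining = 256
after view 2 [x-axis, 38 of 64 cells solid] → remaining = 146
after view 3 [z-axis, 29 of 64 cells solid] → remaining = 68

68 voxels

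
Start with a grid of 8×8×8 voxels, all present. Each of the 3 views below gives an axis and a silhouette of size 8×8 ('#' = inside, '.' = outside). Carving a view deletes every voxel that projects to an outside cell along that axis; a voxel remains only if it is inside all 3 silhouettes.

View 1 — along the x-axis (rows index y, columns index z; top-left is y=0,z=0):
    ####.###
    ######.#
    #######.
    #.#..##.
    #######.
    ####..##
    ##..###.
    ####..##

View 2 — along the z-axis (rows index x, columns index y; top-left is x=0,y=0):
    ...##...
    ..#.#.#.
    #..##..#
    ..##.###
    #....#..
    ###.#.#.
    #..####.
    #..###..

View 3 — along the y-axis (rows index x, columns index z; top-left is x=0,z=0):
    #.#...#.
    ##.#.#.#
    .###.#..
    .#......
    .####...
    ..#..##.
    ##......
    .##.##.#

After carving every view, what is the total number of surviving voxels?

|visual hull| = 75

before carving: 512 voxels (8×8×8)
[1] x-view keeps 49 columns → grid now 392
[2] z-view keeps 30 columns → grid now 181
[3] y-view keeps 27 columns → grid now 75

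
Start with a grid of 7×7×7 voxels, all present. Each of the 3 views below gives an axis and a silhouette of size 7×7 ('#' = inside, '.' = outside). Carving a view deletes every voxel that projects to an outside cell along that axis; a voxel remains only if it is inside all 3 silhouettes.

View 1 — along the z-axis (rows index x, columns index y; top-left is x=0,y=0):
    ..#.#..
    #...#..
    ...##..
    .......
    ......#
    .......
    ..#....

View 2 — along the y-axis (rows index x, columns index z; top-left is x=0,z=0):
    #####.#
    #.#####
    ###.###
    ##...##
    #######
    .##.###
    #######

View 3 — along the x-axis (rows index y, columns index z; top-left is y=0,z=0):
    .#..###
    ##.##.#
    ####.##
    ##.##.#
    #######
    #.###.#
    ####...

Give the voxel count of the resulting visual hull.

40 voxels

before carving: 343 voxels (7×7×7)
carve view 1 (along z, XY-mask fill 8/49): 56 voxels remain
carve view 2 (along y, XZ-mask fill 41/49): 50 voxels remain
carve view 3 (along x, YZ-mask fill 36/49): 40 voxels remain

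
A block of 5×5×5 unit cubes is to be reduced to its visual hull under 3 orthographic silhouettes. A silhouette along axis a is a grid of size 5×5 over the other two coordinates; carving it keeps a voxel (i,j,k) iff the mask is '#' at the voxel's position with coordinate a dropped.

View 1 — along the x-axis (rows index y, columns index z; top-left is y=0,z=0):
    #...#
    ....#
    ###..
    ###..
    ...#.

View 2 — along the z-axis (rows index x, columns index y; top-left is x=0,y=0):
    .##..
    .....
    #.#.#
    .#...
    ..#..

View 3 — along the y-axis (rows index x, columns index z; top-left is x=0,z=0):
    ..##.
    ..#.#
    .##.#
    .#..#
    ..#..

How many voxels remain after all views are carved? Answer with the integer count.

before carving: 125 voxels (5×5×5)
  1. axis=0 (YZ plane), |mask|=10  ⇒  voxels=50
  2. axis=2 (XY plane), |mask|=7  ⇒  voxels=14
  3. axis=1 (XZ plane), |mask|=10  ⇒  voxels=6

6 voxels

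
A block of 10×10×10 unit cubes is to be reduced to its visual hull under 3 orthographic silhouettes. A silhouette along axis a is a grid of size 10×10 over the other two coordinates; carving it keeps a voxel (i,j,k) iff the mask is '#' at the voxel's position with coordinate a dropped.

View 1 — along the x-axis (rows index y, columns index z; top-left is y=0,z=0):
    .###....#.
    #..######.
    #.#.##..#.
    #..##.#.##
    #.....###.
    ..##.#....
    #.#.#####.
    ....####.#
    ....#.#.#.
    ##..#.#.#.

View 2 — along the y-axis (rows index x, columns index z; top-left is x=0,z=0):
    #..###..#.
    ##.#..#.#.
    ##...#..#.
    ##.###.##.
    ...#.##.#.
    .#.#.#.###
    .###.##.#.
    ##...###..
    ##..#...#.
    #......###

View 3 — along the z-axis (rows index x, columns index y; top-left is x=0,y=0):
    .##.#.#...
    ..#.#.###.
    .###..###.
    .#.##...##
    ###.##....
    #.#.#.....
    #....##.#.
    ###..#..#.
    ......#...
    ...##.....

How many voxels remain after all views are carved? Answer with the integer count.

voxel count = 108

before carving: 1000 voxels (10×10×10)
step 1: project along x, AND mask (49/100) → |grid| = 490
step 2: project along y, AND mask (50/100) → |grid| = 260
step 3: project along z, AND mask (40/100) → |grid| = 108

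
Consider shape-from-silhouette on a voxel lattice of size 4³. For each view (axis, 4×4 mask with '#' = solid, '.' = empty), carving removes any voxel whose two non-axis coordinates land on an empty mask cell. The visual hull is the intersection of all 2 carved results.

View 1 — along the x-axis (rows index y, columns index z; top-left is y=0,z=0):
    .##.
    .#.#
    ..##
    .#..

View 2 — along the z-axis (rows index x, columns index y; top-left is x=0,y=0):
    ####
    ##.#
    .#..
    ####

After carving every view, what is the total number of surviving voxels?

|visual hull| = 21

before carving: 64 voxels (4×4×4)
V1 x: intersect with YZ mask (7 set) -- 28 left
V2 z: intersect with XY mask (12 set) -- 21 left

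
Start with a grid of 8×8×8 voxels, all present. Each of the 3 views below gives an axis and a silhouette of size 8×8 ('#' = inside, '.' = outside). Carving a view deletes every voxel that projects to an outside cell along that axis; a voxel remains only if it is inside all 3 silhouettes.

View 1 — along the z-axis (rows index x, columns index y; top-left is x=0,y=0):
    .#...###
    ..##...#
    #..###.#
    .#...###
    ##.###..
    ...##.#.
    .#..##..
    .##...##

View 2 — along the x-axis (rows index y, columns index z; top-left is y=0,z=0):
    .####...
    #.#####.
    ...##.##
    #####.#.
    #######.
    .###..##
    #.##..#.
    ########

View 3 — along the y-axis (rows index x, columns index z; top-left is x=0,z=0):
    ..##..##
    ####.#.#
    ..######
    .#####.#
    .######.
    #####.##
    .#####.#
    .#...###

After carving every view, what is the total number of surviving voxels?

initial block: 8^3 = 512
after view 1 [z-axis, 31 of 64 cells solid] → remaining = 248
after view 2 [x-axis, 44 of 64 cells solid] → remaining = 179
after view 3 [y-axis, 45 of 64 cells solid] → remaining = 126

126 voxels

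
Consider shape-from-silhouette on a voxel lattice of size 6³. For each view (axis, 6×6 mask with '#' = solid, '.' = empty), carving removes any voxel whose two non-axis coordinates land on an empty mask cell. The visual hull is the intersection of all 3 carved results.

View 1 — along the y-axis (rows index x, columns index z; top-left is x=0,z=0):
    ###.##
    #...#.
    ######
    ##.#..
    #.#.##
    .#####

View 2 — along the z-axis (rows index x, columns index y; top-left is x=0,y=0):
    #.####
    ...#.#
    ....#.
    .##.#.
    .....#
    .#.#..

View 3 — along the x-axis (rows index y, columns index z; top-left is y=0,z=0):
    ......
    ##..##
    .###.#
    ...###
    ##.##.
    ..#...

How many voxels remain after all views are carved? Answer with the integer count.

start: 6×6×6 = 216 voxels
after view 1 [y-axis, 25 of 36 cells solid] → remaining = 150
after view 2 [z-axis, 14 of 36 cells solid] → remaining = 58
after view 3 [x-axis, 16 of 36 cells solid] → remaining = 28

voxel count = 28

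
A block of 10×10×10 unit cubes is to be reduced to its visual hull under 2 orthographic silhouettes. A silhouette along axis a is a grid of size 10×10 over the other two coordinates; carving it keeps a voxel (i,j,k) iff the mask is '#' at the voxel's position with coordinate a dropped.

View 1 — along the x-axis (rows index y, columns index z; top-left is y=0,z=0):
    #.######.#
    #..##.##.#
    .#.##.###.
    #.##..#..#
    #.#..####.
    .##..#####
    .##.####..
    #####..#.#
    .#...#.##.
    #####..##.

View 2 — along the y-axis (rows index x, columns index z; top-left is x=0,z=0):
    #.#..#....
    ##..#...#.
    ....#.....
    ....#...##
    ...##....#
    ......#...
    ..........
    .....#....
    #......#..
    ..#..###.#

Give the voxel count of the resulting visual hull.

140 voxels

full grid |V| = 1000
  1. axis=0 (YZ plane), |mask|=62  ⇒  voxels=620
  2. axis=1 (XZ plane), |mask|=23  ⇒  voxels=140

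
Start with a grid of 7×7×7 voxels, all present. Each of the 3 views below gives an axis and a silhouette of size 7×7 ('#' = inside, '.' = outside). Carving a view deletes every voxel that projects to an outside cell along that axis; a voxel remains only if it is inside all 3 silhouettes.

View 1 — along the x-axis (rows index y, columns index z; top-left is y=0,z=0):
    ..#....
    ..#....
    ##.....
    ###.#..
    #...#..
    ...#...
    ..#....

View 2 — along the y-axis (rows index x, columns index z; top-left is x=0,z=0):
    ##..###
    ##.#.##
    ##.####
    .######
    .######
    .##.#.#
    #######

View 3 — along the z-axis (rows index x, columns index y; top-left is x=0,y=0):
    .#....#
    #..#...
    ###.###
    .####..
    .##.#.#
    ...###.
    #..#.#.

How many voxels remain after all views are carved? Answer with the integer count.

voxel count = 27

start: 7×7×7 = 343 voxels
carve view 1 (along x, YZ-mask fill 12/49): 84 voxels remain
carve view 2 (along y, XZ-mask fill 39/49): 59 voxels remain
carve view 3 (along z, XY-mask fill 24/49): 27 voxels remain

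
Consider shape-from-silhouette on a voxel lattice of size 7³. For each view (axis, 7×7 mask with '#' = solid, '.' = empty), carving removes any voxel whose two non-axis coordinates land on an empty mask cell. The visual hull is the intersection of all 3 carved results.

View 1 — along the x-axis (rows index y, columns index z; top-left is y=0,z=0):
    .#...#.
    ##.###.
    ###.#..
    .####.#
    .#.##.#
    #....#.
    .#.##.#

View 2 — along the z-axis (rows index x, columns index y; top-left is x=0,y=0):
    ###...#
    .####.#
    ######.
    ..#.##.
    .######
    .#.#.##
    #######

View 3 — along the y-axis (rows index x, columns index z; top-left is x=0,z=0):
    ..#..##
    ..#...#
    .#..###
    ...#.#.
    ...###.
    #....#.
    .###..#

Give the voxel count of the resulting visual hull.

voxel count = 55

before carving: 343 voxels (7×7×7)
step 1: project along x, AND mask (26/49) → |grid| = 182
step 2: project along z, AND mask (35/49) → |grid| = 135
step 3: project along y, AND mask (20/49) → |grid| = 55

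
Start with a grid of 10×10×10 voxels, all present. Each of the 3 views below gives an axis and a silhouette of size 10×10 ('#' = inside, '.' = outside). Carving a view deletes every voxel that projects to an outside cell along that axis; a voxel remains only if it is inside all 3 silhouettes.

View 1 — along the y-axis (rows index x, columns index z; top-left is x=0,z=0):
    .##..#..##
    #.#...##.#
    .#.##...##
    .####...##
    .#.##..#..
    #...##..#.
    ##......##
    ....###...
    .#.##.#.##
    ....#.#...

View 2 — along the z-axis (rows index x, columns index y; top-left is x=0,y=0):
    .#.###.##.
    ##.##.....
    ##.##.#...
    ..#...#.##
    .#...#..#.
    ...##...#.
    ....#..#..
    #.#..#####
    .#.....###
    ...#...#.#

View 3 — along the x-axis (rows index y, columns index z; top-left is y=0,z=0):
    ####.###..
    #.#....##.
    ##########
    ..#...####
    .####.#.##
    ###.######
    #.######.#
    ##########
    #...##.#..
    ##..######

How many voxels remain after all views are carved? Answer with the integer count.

118 voxels

full grid |V| = 1000
V1 y: intersect with XZ mask (44 set) -- 440 left
V2 z: intersect with XY mask (41 set) -- 182 left
V3 x: intersect with YZ mask (72 set) -- 118 left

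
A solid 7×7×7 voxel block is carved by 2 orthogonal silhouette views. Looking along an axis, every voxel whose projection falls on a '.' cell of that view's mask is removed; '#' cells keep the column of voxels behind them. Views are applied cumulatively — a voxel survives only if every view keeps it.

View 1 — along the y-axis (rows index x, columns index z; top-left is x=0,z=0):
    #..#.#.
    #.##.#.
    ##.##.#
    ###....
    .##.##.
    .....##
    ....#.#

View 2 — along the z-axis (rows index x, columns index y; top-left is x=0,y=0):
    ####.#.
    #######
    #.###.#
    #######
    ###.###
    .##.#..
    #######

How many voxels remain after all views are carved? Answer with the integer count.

before carving: 343 voxels (7×7×7)
after view 1 [y-axis, 23 of 49 cells solid] → remaining = 161
after view 2 [z-axis, 40 of 49 cells solid] → remaining = 133

|visual hull| = 133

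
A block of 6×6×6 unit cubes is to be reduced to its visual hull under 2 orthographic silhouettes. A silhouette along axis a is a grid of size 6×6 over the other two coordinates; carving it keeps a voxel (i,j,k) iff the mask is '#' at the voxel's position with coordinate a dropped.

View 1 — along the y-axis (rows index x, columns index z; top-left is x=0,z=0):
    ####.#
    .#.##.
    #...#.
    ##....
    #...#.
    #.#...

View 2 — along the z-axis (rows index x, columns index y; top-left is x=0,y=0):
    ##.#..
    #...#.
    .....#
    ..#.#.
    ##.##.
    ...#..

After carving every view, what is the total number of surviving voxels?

37 voxels

initial block: 6^3 = 216
after view 1 [y-axis, 16 of 36 cells solid] → remaining = 96
after view 2 [z-axis, 13 of 36 cells solid] → remaining = 37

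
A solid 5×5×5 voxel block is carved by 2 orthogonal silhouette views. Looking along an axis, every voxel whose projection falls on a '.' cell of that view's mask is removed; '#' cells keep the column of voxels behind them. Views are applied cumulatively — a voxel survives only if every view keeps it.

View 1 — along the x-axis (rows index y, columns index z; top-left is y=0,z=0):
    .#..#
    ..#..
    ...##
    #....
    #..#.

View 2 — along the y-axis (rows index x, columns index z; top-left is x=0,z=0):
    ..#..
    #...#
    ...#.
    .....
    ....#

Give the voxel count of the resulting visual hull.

9 voxels

initial block: 5^3 = 125
[1] x-view keeps 8 columns → grid now 40
[2] y-view keeps 5 columns → grid now 9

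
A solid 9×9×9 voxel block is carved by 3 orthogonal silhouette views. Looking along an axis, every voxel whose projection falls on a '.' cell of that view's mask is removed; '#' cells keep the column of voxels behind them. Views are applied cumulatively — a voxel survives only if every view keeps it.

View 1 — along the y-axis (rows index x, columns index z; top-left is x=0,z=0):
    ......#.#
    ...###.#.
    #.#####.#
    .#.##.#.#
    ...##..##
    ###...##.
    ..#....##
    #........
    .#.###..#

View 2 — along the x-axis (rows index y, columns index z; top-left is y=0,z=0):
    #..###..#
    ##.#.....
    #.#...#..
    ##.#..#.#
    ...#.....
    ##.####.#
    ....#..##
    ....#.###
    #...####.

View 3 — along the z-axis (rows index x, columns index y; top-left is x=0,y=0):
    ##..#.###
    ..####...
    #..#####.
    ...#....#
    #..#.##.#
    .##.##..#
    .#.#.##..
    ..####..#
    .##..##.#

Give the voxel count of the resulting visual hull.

|visual hull| = 80

full grid |V| = 729
[1] y-view keeps 36 columns → grid now 324
[2] x-view keeps 36 columns → grid now 151
[3] z-view keeps 42 columns → grid now 80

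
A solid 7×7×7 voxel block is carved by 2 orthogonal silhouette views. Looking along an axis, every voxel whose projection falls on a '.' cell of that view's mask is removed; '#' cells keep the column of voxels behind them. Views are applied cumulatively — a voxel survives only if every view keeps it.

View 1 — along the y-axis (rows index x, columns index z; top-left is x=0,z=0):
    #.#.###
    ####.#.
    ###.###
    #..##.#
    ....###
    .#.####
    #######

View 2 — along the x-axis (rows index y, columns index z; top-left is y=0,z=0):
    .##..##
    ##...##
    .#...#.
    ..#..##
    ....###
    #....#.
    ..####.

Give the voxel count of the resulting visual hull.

|visual hull| = 116

initial block: 7^3 = 343
[1] y-view keeps 35 columns → grid now 245
[2] x-view keeps 22 columns → grid now 116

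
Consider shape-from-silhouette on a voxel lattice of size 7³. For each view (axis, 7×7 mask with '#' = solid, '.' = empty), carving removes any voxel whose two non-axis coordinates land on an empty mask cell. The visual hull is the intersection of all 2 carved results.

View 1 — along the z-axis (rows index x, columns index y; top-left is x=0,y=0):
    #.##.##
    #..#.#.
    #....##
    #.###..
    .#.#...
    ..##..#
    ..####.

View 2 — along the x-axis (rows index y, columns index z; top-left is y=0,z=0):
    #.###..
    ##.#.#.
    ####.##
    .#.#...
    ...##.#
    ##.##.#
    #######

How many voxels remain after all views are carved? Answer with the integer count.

voxel count = 103

initial block: 7^3 = 343
carve view 1 (along z, XY-mask fill 24/49): 168 voxels remain
carve view 2 (along x, YZ-mask fill 31/49): 103 voxels remain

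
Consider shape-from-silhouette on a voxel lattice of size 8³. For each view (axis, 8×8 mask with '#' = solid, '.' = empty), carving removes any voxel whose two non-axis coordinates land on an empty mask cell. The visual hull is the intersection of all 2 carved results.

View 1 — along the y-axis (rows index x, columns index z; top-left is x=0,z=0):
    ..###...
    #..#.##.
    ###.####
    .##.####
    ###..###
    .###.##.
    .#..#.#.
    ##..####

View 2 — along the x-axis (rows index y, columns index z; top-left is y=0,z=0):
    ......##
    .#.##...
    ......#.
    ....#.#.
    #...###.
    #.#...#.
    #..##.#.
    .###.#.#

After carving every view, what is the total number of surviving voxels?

initial block: 8^3 = 512
after view 1 [y-axis, 40 of 64 cells solid] → remaining = 320
after view 2 [x-axis, 24 of 64 cells solid] → remaining = 125

125 voxels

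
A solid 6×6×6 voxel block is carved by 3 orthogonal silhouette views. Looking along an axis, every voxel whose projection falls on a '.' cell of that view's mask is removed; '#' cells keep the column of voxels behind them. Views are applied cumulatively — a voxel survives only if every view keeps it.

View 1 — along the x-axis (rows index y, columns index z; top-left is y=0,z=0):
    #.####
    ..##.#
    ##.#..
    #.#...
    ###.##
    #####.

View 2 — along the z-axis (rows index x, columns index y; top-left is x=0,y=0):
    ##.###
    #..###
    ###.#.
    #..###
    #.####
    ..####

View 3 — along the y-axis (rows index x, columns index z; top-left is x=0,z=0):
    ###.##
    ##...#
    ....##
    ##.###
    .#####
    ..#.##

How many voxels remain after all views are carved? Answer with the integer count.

initial block: 6^3 = 216
step 1: project along x, AND mask (23/36) → |grid| = 138
step 2: project along z, AND mask (26/36) → |grid| = 105
step 3: project along y, AND mask (23/36) → |grid| = 64

64 voxels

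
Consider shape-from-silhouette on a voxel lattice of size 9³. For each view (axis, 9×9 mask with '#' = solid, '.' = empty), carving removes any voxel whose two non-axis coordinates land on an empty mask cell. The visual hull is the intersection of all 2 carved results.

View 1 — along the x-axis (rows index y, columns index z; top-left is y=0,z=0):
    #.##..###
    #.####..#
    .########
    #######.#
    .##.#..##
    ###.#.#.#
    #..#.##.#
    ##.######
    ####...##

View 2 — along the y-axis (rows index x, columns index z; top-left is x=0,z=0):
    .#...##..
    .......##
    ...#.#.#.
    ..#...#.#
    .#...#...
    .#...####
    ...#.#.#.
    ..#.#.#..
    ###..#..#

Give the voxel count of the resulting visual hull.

|visual hull| = 182

start: 9×9×9 = 729 voxels
carve view 1 (along x, YZ-mask fill 58/81): 522 voxels remain
carve view 2 (along y, XZ-mask fill 29/81): 182 voxels remain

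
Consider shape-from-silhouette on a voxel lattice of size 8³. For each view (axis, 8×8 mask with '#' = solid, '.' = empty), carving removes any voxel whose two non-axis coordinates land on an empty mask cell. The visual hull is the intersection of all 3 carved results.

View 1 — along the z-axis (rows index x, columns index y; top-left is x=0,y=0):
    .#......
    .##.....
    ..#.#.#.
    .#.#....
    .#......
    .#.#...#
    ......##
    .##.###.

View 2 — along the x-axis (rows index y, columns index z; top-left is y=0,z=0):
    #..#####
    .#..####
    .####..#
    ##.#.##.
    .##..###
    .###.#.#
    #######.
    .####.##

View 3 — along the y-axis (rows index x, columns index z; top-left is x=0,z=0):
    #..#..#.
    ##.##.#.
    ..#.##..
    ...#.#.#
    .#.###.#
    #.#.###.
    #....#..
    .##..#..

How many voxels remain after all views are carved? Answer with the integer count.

before carving: 512 voxels (8×8×8)
carve view 1 (along z, XY-mask fill 19/64): 152 voxels remain
carve view 2 (along x, YZ-mask fill 44/64): 103 voxels remain
carve view 3 (along y, XZ-mask fill 29/64): 46 voxels remain

46 voxels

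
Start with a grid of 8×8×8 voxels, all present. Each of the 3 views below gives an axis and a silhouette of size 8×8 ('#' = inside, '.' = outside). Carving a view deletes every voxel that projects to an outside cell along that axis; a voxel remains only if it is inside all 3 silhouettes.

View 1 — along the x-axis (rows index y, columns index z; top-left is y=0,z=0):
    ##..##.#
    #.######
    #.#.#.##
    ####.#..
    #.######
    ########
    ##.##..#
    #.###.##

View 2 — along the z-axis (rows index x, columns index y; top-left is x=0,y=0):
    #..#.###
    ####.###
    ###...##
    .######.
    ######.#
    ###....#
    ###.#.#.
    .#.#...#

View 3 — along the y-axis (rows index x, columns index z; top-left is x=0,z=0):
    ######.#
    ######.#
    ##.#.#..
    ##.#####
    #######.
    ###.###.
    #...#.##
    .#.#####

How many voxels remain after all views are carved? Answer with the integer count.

initial block: 8^3 = 512
step 1: project along x, AND mask (48/64) → |grid| = 384
step 2: project along z, AND mask (42/64) → |grid| = 248
step 3: project along y, AND mask (48/64) → |grid| = 192

voxel count = 192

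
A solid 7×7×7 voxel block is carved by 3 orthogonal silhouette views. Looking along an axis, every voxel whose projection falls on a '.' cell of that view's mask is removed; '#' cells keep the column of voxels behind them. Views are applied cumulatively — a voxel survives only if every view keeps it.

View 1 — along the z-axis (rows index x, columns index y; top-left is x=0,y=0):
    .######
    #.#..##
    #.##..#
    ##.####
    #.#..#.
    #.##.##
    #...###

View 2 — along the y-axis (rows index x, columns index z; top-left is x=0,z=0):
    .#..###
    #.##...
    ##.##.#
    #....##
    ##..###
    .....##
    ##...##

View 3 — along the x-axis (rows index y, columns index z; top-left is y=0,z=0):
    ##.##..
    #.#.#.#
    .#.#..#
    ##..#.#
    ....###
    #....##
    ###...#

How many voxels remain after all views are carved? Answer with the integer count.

full grid |V| = 343
carve view 1 (along z, XY-mask fill 32/49): 224 voxels remain
carve view 2 (along y, XZ-mask fill 26/49): 115 voxels remain
carve view 3 (along x, YZ-mask fill 25/49): 69 voxels remain

|visual hull| = 69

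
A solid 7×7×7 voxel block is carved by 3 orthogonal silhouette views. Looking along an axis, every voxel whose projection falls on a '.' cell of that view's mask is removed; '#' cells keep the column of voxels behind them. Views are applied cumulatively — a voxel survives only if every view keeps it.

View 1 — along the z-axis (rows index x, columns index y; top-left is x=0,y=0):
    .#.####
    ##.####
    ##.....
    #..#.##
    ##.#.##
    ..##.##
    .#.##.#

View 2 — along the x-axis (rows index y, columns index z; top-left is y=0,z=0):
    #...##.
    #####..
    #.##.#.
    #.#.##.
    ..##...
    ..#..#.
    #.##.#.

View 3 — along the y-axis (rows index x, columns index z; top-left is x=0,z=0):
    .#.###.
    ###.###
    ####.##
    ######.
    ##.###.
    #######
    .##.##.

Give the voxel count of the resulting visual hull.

voxel count = 82

full grid |V| = 343
[1] z-view keeps 30 columns → grid now 210
[2] x-view keeps 24 columns → grid now 105
[3] y-view keeps 38 columns → grid now 82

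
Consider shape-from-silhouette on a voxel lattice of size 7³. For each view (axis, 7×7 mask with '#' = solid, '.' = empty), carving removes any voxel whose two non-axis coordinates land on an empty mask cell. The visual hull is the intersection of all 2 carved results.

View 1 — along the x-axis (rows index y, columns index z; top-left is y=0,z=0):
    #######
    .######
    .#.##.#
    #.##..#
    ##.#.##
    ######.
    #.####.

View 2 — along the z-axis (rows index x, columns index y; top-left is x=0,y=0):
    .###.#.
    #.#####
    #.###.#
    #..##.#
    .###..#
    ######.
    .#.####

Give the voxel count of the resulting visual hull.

174 voxels

initial block: 7^3 = 343
step 1: project along x, AND mask (37/49) → |grid| = 259
step 2: project along z, AND mask (34/49) → |grid| = 174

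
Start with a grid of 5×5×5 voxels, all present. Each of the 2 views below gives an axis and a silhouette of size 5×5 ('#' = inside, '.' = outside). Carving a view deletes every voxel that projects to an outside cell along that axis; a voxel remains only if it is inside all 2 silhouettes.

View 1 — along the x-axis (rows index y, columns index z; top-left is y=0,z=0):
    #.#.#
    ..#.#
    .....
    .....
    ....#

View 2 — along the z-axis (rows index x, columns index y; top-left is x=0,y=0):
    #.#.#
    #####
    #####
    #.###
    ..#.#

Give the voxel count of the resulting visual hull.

remaining voxels: 21

start: 5×5×5 = 125 voxels
step 1: project along x, AND mask (6/25) → |grid| = 30
step 2: project along z, AND mask (19/25) → |grid| = 21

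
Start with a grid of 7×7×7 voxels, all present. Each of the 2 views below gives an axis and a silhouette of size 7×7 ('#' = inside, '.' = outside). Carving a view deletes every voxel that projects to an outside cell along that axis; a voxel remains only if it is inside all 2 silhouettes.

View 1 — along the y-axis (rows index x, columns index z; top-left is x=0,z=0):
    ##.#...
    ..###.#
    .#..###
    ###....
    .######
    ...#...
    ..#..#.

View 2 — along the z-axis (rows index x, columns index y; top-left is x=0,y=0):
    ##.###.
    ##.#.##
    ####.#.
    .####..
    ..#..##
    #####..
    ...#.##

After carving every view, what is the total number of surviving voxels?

voxel count = 96

initial block: 7^3 = 343
[1] y-view keeps 23 columns → grid now 161
[2] z-view keeps 30 columns → grid now 96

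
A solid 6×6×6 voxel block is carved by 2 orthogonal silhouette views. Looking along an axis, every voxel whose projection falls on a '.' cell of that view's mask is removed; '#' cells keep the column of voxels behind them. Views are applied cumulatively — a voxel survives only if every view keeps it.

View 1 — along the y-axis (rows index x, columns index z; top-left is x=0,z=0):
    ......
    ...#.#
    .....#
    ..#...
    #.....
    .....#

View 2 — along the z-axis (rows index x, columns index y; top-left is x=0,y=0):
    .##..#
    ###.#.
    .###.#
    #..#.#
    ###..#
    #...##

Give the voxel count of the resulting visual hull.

remaining voxels: 22

full grid |V| = 216
step 1: project along y, AND mask (6/36) → |grid| = 36
step 2: project along z, AND mask (21/36) → |grid| = 22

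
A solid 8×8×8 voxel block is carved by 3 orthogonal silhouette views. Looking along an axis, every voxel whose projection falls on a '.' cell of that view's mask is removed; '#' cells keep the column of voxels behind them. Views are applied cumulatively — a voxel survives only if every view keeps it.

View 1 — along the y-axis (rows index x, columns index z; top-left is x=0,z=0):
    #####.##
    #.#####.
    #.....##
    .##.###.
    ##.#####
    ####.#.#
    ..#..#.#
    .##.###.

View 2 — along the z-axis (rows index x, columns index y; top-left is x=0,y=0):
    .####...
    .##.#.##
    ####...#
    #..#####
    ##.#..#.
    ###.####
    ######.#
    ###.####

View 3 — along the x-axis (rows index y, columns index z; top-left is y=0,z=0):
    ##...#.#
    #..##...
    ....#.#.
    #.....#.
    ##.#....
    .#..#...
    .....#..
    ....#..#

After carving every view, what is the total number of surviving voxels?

remaining voxels: 69

initial block: 8^3 = 512
V1 y: intersect with XZ mask (42 set) -- 336 left
V2 z: intersect with XY mask (45 set) -- 229 left
V3 x: intersect with YZ mask (19 set) -- 69 left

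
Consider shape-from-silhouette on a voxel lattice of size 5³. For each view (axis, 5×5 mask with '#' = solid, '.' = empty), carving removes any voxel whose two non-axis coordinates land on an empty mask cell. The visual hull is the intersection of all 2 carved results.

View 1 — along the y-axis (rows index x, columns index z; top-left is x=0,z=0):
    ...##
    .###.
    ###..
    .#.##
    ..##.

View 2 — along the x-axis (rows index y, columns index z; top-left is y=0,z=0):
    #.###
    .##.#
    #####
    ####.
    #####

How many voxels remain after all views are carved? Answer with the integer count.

full grid |V| = 125
V1 y: intersect with XZ mask (13 set) -- 65 left
V2 x: intersect with YZ mask (21 set) -- 55 left

voxel count = 55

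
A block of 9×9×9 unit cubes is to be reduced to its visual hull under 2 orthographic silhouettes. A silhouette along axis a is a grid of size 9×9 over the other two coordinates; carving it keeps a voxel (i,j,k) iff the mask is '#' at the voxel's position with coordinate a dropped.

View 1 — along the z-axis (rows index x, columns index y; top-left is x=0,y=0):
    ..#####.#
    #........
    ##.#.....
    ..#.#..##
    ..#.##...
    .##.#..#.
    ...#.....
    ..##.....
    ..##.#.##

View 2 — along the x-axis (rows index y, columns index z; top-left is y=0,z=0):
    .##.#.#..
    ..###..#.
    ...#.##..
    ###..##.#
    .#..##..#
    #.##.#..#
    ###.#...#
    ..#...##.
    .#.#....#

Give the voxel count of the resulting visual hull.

|visual hull| = 118

full grid |V| = 729
after view 1 [z-axis, 29 of 81 cells solid] → remaining = 261
after view 2 [x-axis, 37 of 81 cells solid] → remaining = 118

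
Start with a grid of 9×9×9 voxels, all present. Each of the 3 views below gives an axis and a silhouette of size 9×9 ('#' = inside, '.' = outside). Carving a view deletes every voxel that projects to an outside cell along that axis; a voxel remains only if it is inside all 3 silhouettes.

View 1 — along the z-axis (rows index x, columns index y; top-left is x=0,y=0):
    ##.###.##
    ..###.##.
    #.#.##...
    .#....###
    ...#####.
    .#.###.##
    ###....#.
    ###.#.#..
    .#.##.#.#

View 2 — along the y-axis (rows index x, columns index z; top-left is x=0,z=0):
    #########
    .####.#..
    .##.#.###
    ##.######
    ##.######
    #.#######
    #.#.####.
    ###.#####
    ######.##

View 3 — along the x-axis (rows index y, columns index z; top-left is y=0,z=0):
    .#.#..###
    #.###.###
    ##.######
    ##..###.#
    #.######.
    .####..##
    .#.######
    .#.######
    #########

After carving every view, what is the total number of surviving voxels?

|visual hull| = 257

initial block: 9^3 = 729
V1 z: intersect with XY mask (45 set) -- 405 left
V2 y: intersect with XZ mask (66 set) -- 336 left
V3 x: intersect with YZ mask (62 set) -- 257 left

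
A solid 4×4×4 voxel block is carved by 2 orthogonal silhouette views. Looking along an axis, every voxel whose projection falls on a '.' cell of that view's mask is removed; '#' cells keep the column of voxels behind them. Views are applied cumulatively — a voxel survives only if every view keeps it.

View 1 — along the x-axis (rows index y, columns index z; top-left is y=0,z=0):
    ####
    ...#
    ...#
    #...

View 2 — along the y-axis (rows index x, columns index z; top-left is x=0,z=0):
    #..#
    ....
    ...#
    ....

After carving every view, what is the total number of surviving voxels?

remaining voxels: 8

full grid |V| = 64
V1 x: intersect with YZ mask (7 set) -- 28 left
V2 y: intersect with XZ mask (3 set) -- 8 left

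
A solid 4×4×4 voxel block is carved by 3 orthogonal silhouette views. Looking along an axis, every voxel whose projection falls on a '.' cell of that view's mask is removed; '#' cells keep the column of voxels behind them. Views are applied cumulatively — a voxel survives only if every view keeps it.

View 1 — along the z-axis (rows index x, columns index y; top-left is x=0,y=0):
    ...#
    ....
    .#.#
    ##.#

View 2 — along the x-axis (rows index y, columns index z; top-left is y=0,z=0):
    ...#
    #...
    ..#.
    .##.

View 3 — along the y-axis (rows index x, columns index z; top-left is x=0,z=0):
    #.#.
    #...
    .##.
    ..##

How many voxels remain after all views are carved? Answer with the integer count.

start: 4×4×4 = 64 voxels
step 1: project along z, AND mask (6/16) → |grid| = 24
step 2: project along x, AND mask (5/16) → |grid| = 9
step 3: project along y, AND mask (7/16) → |grid| = 5

|visual hull| = 5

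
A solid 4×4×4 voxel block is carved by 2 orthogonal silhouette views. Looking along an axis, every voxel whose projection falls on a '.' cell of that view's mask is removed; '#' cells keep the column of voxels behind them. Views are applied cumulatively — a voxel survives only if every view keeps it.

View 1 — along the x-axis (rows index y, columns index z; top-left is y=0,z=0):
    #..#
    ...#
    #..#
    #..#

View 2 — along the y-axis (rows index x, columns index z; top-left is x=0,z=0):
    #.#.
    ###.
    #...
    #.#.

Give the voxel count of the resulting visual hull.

remaining voxels: 12

initial block: 4^3 = 64
  1. axis=0 (YZ plane), |mask|=7  ⇒  voxels=28
  2. axis=1 (XZ plane), |mask|=8  ⇒  voxels=12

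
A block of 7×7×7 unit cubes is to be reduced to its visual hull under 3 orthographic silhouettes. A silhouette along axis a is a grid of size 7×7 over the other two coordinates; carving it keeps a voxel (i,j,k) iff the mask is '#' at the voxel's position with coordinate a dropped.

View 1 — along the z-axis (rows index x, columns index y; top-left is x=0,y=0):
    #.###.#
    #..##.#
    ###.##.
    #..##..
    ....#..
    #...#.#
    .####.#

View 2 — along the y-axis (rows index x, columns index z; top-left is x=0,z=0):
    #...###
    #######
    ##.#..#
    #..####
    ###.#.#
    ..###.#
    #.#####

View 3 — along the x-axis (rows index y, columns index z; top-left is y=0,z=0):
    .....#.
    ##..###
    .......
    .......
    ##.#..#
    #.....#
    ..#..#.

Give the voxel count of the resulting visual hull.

|visual hull| = 39

full grid |V| = 343
[1] z-view keeps 26 columns → grid now 182
[2] y-view keeps 35 columns → grid now 130
[3] x-view keeps 14 columns → grid now 39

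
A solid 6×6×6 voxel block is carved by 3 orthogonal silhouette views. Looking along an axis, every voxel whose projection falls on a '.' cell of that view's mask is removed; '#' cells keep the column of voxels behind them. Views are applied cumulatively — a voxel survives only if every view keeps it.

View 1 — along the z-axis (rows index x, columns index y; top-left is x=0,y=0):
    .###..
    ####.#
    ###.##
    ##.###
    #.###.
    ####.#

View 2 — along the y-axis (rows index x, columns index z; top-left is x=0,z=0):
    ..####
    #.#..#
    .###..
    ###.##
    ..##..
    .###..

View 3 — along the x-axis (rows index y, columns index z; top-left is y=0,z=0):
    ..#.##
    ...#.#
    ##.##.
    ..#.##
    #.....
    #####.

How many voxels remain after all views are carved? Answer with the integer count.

45 voxels

full grid |V| = 216
carve view 1 (along z, XY-mask fill 27/36): 162 voxels remain
carve view 2 (along y, XZ-mask fill 20/36): 90 voxels remain
carve view 3 (along x, YZ-mask fill 18/36): 45 voxels remain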